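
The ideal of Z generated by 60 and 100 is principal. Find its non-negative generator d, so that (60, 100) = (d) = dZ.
(60, 100) = (20); d = 20

In the PID Z, (a, b) is generated by gcd(a, b). Compute gcd(100, 60) with the extended Euclidean algorithm, tracking rows (r, s, t) with s·100 + t·60 = r:
  row A: (100, 1, 0)   [1·100 + 0·60 = 100]
  row B: (60, 0, 1)   [0·100 + 1·60 = 60]
  100 = 1·60 + 40   → row C = row A − 1·row B = (40, 1, −1)   [check: 1·100 − 1·60 = 40]
  60 = 1·40 + 20   → row D = row B − 1·row C = (20, −1, 2)   [check: −1·100 + 2·60 = 20]
  40 = 2·20 + 0   → remainder 0, stop. gcd = 20 (last nonzero row D).
So gcd(60, 100) = 20, with Bézout identity −1·100 + 2·60 = 20. Containment (⊇): the Bézout identity exhibits 20 as an element of (60, 100), giving (20) ⊆ (60, 100). Containment (⊆): since 20 | 60 and 20 | 100 (60 = 20·3, 100 = 20·5), every Z-linear combination of 60 and 100 is divisible by 20, so (60, 100) ⊆ (20). Therefore (60, 100) = (20), d = 20.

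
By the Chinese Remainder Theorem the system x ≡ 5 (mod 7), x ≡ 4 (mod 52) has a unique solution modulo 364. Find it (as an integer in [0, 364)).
The moduli 7, 52 are pairwise coprime, so by the CRT there is a unique solution mod 7·52 = 364.
Solve by successive substitution. Start with x ≡ 5 (mod 7).
  Combine with x ≡ 4 (mod 52): write x = 5 + 7·t and require 5 + 7·t ≡ 4 (mod 52), i.e. 7·t ≡ 4 − 5 ≡ 51 (mod 52). Since 7^(−1) ≡ 15 (mod 52), t ≡ 15·51 ≡ 37 (mod 52). So x ≡ 5 + 7·37 = 264 (mod 364).
Unique solution in [0, 364): x = 264.

Final answer: x ≡ 264 (mod 364); the representative in [0, 364) is 264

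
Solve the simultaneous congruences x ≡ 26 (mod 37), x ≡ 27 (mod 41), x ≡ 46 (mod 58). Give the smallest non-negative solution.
x ≡ 48940 (mod 87986); the representative in [0, 87986) is 48940

The moduli 37, 41, 58 are pairwise coprime, so by the CRT there is a unique solution mod 37·41·58 = 87986.
Solve by successive substitution. Start with x ≡ 26 (mod 37).
  Combine with x ≡ 27 (mod 41): write x = 26 + 37·t and require 26 + 37·t ≡ 27 (mod 41), i.e. 37·t ≡ 27 − 26 ≡ 1 (mod 41). Since 37^(−1) ≡ 10 (mod 41), t ≡ 10·1 ≡ 10 (mod 41). So x ≡ 26 + 37·10 = 396 (mod 1517).
  Combine with x ≡ 46 (mod 58): write x = 396 + 1517·t and require 396 + 1517·t ≡ 46 (mod 58), i.e. 1517·t ≡ 46 − 396 ≡ 56 (mod 58). Since 1517^(−1) ≡ 13 (mod 58) (1517 ≡ 9 (mod 58)), t ≡ 13·56 ≡ 32 (mod 58). So x ≡ 396 + 1517·32 = 48940 (mod 87986).
Unique solution in [0, 87986): x = 48940.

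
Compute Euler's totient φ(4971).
φ is multiplicative, with φ(p^e) = p^e − p^(e−1). Factorise 4971 = 3 · 1657. Then
  φ(4971) = (3 − 1) · (1657 − 1) = 2 · 1656 = 3312.

Final answer: φ(4971) = 3312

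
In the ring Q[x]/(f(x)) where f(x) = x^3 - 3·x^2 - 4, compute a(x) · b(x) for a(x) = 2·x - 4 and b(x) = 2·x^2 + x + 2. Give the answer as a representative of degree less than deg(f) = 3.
a · b ≡ 6·x^2 + 8 (mod f(x))

First multiply in Q[x] without reducing: a · b = 4·x^3 - 6·x^2 - 8. Now divide by f(x) = x^3 - 3·x^2 - 4, eliminating the leading term at each step:
  leading term 4·x^3: subtract (4)·f(x) = 4·x^3 - 12·x^2 - 16, leaving 6·x^2 + 8
The degree is now < 3, so this is the remainder. Hence a · b ≡ 6·x^2 + 8 in Q[x]/(f).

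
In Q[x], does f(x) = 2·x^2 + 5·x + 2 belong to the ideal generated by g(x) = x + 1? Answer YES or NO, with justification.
In Q[x] the ideal (g) consists of all multiples of g, so f ∈ (g) iff g | f, i.e. iff the remainder of f on division by g is 0. Divide f by g (g is monic, so eliminate the leading term of the running remainder at each step):
  leading term 2·x^2: subtract (2·x)·g(x) = 2·x^2 + 2·x, leaving 3·x + 2
  leading term 3·x: subtract (3)·g(x) = 3·x + 3, leaving -1
The remainder r(x) = -1 ≠ 0 (and deg r < deg g), so g ∤ f, i.e. f ∉ (g).

Final answer: NO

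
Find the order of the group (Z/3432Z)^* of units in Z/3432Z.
(Z/3432Z)^* consists of the classes a with gcd(a, 3432) = 1, so its order is φ(3432). φ is multiplicative, with φ(p^e) = p^e − p^(e−1). Factorise 3432 = 2^3 · 3 · 11 · 13. Then
  φ(3432) = (2^3 − 2^2) · (3 − 1) · (11 − 1) · (13 − 1) = 4 · 2 · 10 · 12 = 960.
Thus |(Z/3432Z)^*| = 960.

Final answer: |(Z/3432Z)^*| = 960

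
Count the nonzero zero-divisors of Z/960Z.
Z/960Z has 703 nonzero zero-divisors

In Z/960Z each nonzero element is either a unit (gcd with 960 is 1) or a zero-divisor (gcd > 1). The number of units is φ(960): factorise 960 = 2^6 · 3 · 5, so φ(960) = (2^6 − 2^5) · (3 − 1) · (5 − 1) = 32 · 2 · 4 = 256. The nonzero elements number 960 − 1 = 959. Hence the nonzero zero-divisors number 959 − 256 = 703.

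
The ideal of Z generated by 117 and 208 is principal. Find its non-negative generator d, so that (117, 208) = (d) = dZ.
(117, 208) = (13); d = 13

In the PID Z, (a, b) is generated by gcd(a, b). Compute gcd(208, 117) with the extended Euclidean algorithm, tracking rows (r, s, t) with s·208 + t·117 = r:
  row A: (208, 1, 0)   [1·208 + 0·117 = 208]
  row B: (117, 0, 1)   [0·208 + 1·117 = 117]
  208 = 1·117 + 91   → row C = row A − 1·row B = (91, 1, −1)   [check: 1·208 − 1·117 = 91]
  117 = 1·91 + 26   → row D = row B − 1·row C = (26, −1, 2)   [check: −1·208 + 2·117 = 26]
  91 = 3·26 + 13   → row E = row C − 3·row D = (13, 4, −7)   [check: 4·208 − 7·117 = 13]
  26 = 2·13 + 0   → remainder 0, stop. gcd = 13 (last nonzero row E).
So gcd(117, 208) = 13, with Bézout identity 4·208 − 7·117 = 13. Containment (⊇): the Bézout identity exhibits 13 as an element of (117, 208), giving (13) ⊆ (117, 208). Containment (⊆): since 13 | 117 and 13 | 208 (117 = 13·9, 208 = 13·16), every Z-linear combination of 117 and 208 is divisible by 13, so (117, 208) ⊆ (13). Therefore (117, 208) = (13), d = 13.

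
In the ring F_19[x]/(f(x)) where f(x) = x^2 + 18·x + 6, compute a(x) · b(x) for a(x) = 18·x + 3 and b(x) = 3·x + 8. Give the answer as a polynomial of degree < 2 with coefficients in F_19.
a · b ≡ 17·x + 4 (mod f(x))

Multiply as integer polynomials: a · b = 54·x^2 + 153·x + 24. Reducing coefficients mod 19: a · b ≡ 16·x^2 + x + 5. Now divide by f(x) = x^2 + 18·x + 6 in F_19[x], eliminating the leading term at each step:
  leading term 16·x^2: subtract (16)·f(x) = 16·x^2 + 3·x + 1, leaving 17·x + 4 (coefficients mod 19)
The degree is now < 2, so this is the remainder. Hence a · b ≡ 17·x + 4 in F_19[x]/(f).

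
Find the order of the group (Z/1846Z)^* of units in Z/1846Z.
(Z/1846Z)^* consists of the classes a with gcd(a, 1846) = 1, so its order is φ(1846). φ is multiplicative, with φ(p^e) = p^e − p^(e−1). Factorise 1846 = 2 · 13 · 71. Then
  φ(1846) = (2 − 1) · (13 − 1) · (71 − 1) = 1 · 12 · 70 = 840.
Thus |(Z/1846Z)^*| = 840.

Final answer: |(Z/1846Z)^*| = 840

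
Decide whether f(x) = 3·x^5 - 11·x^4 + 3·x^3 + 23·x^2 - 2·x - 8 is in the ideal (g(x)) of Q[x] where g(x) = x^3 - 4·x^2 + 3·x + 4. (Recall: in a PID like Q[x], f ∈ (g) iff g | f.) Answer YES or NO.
YES

In Q[x] the ideal (g) consists of all multiples of g, so f ∈ (g) iff g | f, i.e. iff the remainder of f on division by g is 0. Divide f by g (g is monic, so eliminate the leading term of the running remainder at each step):
  leading term 3·x^5: subtract (3·x^2)·g(x) = 3·x^5 - 12·x^4 + 9·x^3 + 12·x^2, leaving x^4 - 6·x^3 + 11·x^2 - 2·x - 8
  leading term x^4: subtract (x)·g(x) = x^4 - 4·x^3 + 3·x^2 + 4·x, leaving -2·x^3 + 8·x^2 - 6·x - 8
  leading term -2·x^3: subtract (-2)·g(x) = -2·x^3 + 8·x^2 - 6·x - 8, leaving 0
The remainder is 0, so f(x) = g(x) · h(x) with h(x) = 3·x^2 + x - 2. Hence g | f, i.e. f ∈ (g).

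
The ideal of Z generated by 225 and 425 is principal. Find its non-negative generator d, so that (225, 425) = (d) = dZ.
In the PID Z, (a, b) is generated by gcd(a, b). Compute gcd(425, 225) with the extended Euclidean algorithm, tracking rows (r, s, t) with s·425 + t·225 = r:
  row A: (425, 1, 0)   [1·425 + 0·225 = 425]
  row B: (225, 0, 1)   [0·425 + 1·225 = 225]
  425 = 1·225 + 200   → row C = row A − 1·row B = (200, 1, −1)   [check: 1·425 − 1·225 = 200]
  225 = 1·200 + 25   → row D = row B − 1·row C = (25, −1, 2)   [check: −1·425 + 2·225 = 25]
  200 = 8·25 + 0   → remainder 0, stop. gcd = 25 (last nonzero row D).
So gcd(225, 425) = 25, with Bézout identity −1·425 + 2·225 = 25. Containment (⊇): the Bézout identity exhibits 25 as an element of (225, 425), giving (25) ⊆ (225, 425). Containment (⊆): since 25 | 225 and 25 | 425 (225 = 25·9, 425 = 25·17), every Z-linear combination of 225 and 425 is divisible by 25, so (225, 425) ⊆ (25). Therefore (225, 425) = (25), d = 25.

Final answer: (225, 425) = (25); d = 25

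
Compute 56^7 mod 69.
Use repeated squaring. Binary(7) = 111. Walk through the bits of the exponent 7 left-to-right: at each bit after the leading one, square the running value, then multiply by 56 if the bit is 1 (always reducing mod 69):
  bit 1 = 1 (leading): start with 56.
  bit 2 = 1: square 56^2 = 3136 ≡ 31; bit is 1, so multiply 31·56 = 1736 ≡ 11 (mod 69).
  bit 3 = 1: square 11^2 = 121 ≡ 52; bit is 1, so multiply 52·56 = 2912 ≡ 14 (mod 69).
Final value: 56^7 ≡ 14 (mod 69).

Final answer: 14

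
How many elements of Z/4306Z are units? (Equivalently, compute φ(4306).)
Z/4306Z has φ(4306) = 2152 units

An element a ∈ Z/4306Z is a unit iff gcd(a, 4306) = 1, so the number of units is φ(4306). φ is multiplicative, with φ(p^e) = p^e − p^(e−1). Factorise 4306 = 2 · 2153. Then
  φ(4306) = (2 − 1) · (2153 − 1) = 1 · 2152 = 2152.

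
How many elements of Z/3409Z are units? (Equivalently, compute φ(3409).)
Z/3409Z has φ(3409) = 2916 units

An element a ∈ Z/3409Z is a unit iff gcd(a, 3409) = 1, so the number of units is φ(3409). φ is multiplicative, with φ(p^e) = p^e − p^(e−1). Factorise 3409 = 7 · 487. Then
  φ(3409) = (7 − 1) · (487 − 1) = 6 · 486 = 2916.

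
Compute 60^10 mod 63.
18

Use repeated squaring. Binary(10) = 1010. Walk through the bits of the exponent 10 left-to-right: at each bit after the leading one, square the running value, then multiply by 60 if the bit is 1 (always reducing mod 63):
  bit 1 = 1 (leading): start with 60.
  bit 2 = 0: square 60^2 = 3600 ≡ 9 (mod 63).
  bit 3 = 1: square 9^2 = 81 ≡ 18; bit is 1, so multiply 18·60 = 1080 ≡ 9 (mod 63).
  bit 4 = 0: square 9^2 = 81 ≡ 18 (mod 63).
Final value: 60^10 ≡ 18 (mod 63).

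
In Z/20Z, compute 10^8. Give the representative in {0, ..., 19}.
0

Use repeated squaring. Binary(8) = 1000. Walk through the bits of the exponent 8 left-to-right: at each bit after the leading one, square the running value, then multiply by 10 if the bit is 1 (always reducing mod 20):
  bit 1 = 1 (leading): start with 10.
  bit 2 = 0: square 10^2 = 100 ≡ 0 (mod 20).
  bit 3 = 0: square 0^2 = 0 (mod 20).
  bit 4 = 0: square 0^2 = 0 (mod 20).
Final value: 10^8 ≡ 0 (mod 20).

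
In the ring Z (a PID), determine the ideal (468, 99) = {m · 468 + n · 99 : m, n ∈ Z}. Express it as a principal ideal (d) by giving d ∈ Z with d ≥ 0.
In the PID Z, (a, b) is generated by gcd(a, b). Compute gcd(468, 99) with the extended Euclidean algorithm, tracking rows (r, s, t) with s·468 + t·99 = r:
  row A: (468, 1, 0)   [1·468 + 0·99 = 468]
  row B: (99, 0, 1)   [0·468 + 1·99 = 99]
  468 = 4·99 + 72   → row C = row A − 4·row B = (72, 1, −4)   [check: 1·468 − 4·99 = 72]
  99 = 1·72 + 27   → row D = row B − 1·row C = (27, −1, 5)   [check: −1·468 + 5·99 = 27]
  72 = 2·27 + 18   → row E = row C − 2·row D = (18, 3, −14)   [check: 3·468 − 14·99 = 18]
  27 = 1·18 + 9   → row F = row D − 1·row E = (9, −4, 19)   [check: −4·468 + 19·99 = 9]
  18 = 2·9 + 0   → remainder 0, stop. gcd = 9 (last nonzero row F).
So gcd(468, 99) = 9, with Bézout identity −4·468 + 19·99 = 9. Containment (⊇): the Bézout identity exhibits 9 as an element of (468, 99), giving (9) ⊆ (468, 99). Containment (⊆): since 9 | 468 and 9 | 99 (468 = 9·52, 99 = 9·11), every Z-linear combination of 468 and 99 is divisible by 9, so (468, 99) ⊆ (9). Therefore (468, 99) = (9), d = 9.

Final answer: (468, 99) = (9); d = 9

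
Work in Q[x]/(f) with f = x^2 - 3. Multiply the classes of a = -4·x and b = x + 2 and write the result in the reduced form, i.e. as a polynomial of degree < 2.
First multiply in Q[x] without reducing: a · b = -4·x^2 - 8·x. Now divide by f(x) = x^2 - 3, eliminating the leading term at each step:
  leading term -4·x^2: subtract (-4)·f(x) = 12 - 4·x^2, leaving -8·x - 12
The degree is now < 2, so this is the remainder. Hence a · b ≡ -8·x - 12 in Q[x]/(f).

Final answer: a · b ≡ -8·x - 12 (mod f(x))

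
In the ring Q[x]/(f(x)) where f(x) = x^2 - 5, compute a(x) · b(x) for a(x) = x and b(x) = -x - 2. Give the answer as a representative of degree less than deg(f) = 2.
a · b ≡ -2·x - 5 (mod f(x))

First multiply in Q[x] without reducing: a · b = -x^2 - 2·x. Now divide by f(x) = x^2 - 5, eliminating the leading term at each step:
  leading term -x^2: subtract (-1)·f(x) = 5 - x^2, leaving -2·x - 5
The degree is now < 2, so this is the remainder. Hence a · b ≡ -2·x - 5 in Q[x]/(f).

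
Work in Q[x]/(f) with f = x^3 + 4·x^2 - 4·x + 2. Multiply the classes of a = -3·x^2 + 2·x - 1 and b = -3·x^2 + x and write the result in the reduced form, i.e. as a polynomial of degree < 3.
a · b ≡ 221·x^2 - 199·x + 90 (mod f(x))

First multiply in Q[x] without reducing: a · b = 9·x^4 - 9·x^3 + 5·x^2 - x. Now divide by f(x) = x^3 + 4·x^2 - 4·x + 2, eliminating the leading term at each step:
  leading term 9·x^4: subtract (9·x)·f(x) = 9·x^4 + 36·x^3 - 36·x^2 + 18·x, leaving -45·x^3 + 41·x^2 - 19·x
  leading term -45·x^3: subtract (-45)·f(x) = -45·x^3 - 180·x^2 + 180·x - 90, leaving 221·x^2 - 199·x + 90
The degree is now < 3, so this is the remainder. Hence a · b ≡ 221·x^2 - 199·x + 90 in Q[x]/(f).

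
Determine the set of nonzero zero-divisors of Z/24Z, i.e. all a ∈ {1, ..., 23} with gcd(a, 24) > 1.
An element a ∈ Z/24Z (with a ≠ 0) is a zero-divisor iff gcd(a, 24) > 1 (because a is a unit precisely when gcd(a, n) = 1, and in Z/nZ every nonzero, non-unit element is a zero-divisor). Scan a = 1, ..., 23 and keep those with gcd(a, 24) > 1:
  gcd(2, 24) = 2, gcd(3, 24) = 3, gcd(4, 24) = 4, gcd(6, 24) = 6, gcd(8, 24) = 8, gcd(9, 24) = 3, gcd(10, 24) = 2, gcd(12, 24) = 12, gcd(14, 24) = 2, gcd(15, 24) = 3, gcd(16, 24) = 8, gcd(18, 24) = 6, gcd(20, 24) = 4, gcd(21, 24) = 3, gcd(22, 24) = 2.
All other a ∈ {1, ..., 23} have gcd(a, 24) = 1 and are units. So the nonzero zero-divisors are exactly the 15 values of a appearing in this scan.

Final answer: nonzero zero-divisors of Z/24Z = {2, 3, 4, 6, 8, 9, 10, 12, 14, 15, 16, 18, 20, 21, 22}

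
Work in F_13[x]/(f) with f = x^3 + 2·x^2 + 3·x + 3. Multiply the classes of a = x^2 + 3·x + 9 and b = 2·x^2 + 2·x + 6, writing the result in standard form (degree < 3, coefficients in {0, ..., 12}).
Multiply as integer polynomials: a · b = 2·x^4 + 8·x^3 + 30·x^2 + 36·x + 54. Reducing coefficients mod 13: a · b ≡ 2·x^4 + 8·x^3 + 4·x^2 + 10·x + 2. Now divide by f(x) = x^3 + 2·x^2 + 3·x + 3 in F_13[x], eliminating the leading term at each step:
  leading term 2·x^4: subtract (2·x)·f(x) = 2·x^4 + 4·x^3 + 6·x^2 + 6·x, leaving 4·x^3 + 11·x^2 + 4·x + 2 (coefficients mod 13)
  leading term 4·x^3: subtract (4)·f(x) = 4·x^3 + 8·x^2 + 12·x + 12, leaving 3·x^2 + 5·x + 3 (coefficients mod 13)
The degree is now < 3, so this is the remainder. Hence a · b ≡ 3·x^2 + 5·x + 3 in F_13[x]/(f).

Final answer: a · b ≡ 3·x^2 + 5·x + 3 (mod f(x))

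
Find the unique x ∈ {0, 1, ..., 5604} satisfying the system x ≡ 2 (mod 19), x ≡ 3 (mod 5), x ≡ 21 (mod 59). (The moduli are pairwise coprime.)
The moduli 19, 5, 59 are pairwise coprime, so by the CRT there is a unique solution mod 19·5·59 = 5605.
Solve by successive substitution. Start with x ≡ 2 (mod 19).
  Combine with x ≡ 3 (mod 5): write x = 2 + 19·t and require 2 + 19·t ≡ 3 (mod 5), i.e. 19·t ≡ 3 − 2 ≡ 1 (mod 5). Since 19^(−1) ≡ 4 (mod 5) (19 ≡ 4 (mod 5)), t ≡ 4·1 ≡ 4 (mod 5). So x ≡ 2 + 19·4 = 78 (mod 95).
  Combine with x ≡ 21 (mod 59): write x = 78 + 95·t and require 78 + 95·t ≡ 21 (mod 59), i.e. 95·t ≡ 21 − 78 ≡ 2 (mod 59). Since 95^(−1) ≡ 41 (mod 59) (95 ≡ 36 (mod 59)), t ≡ 41·2 ≡ 23 (mod 59). So x ≡ 78 + 95·23 = 2263 (mod 5605).
Unique solution in [0, 5605): x = 2263.

Final answer: x ≡ 2263 (mod 5605); the representative in [0, 5605) is 2263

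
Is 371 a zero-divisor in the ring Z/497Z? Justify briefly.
YES

gcd(371, 497) = 7 > 1, so 371 is not a unit in Z/497Z. In Z/nZ every nonzero non-unit is a zero-divisor: explicitly, take b = 497/gcd = 71 ≠ 0 (mod 497); then 371·71 = 26341 = 53·497, i.e. 371·71 ≡ 0 (mod 497). So 371 is a zero-divisor.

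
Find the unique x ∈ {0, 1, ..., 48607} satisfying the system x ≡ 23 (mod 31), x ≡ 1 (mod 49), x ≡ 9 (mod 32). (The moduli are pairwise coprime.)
x ≡ 11369 (mod 48608); the representative in [0, 48608) is 11369

The moduli 31, 49, 32 are pairwise coprime, so by the CRT there is a unique solution mod 31·49·32 = 48608.
Solve by successive substitution. Start with x ≡ 23 (mod 31).
  Combine with x ≡ 1 (mod 49): write x = 23 + 31·t and require 23 + 31·t ≡ 1 (mod 49), i.e. 31·t ≡ 1 − 23 ≡ 27 (mod 49). Since 31^(−1) ≡ 19 (mod 49), t ≡ 19·27 ≡ 23 (mod 49). So x ≡ 23 + 31·23 = 736 (mod 1519).
  Combine with x ≡ 9 (mod 32): write x = 736 + 1519·t and require 736 + 1519·t ≡ 9 (mod 32), i.e. 1519·t ≡ 9 − 736 ≡ 9 (mod 32). Since 1519^(−1) ≡ 15 (mod 32) (1519 ≡ 15 (mod 32)), t ≡ 15·9 ≡ 7 (mod 32). So x ≡ 736 + 1519·7 = 11369 (mod 48608).
Unique solution in [0, 48608): x = 11369.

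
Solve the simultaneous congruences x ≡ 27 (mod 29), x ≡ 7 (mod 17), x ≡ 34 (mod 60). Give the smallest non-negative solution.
The moduli 29, 17, 60 are pairwise coprime, so by the CRT there is a unique solution mod 29·17·60 = 29580.
Solve by successive substitution. Start with x ≡ 27 (mod 29).
  Combine with x ≡ 7 (mod 17): write x = 27 + 29·t and require 27 + 29·t ≡ 7 (mod 17), i.e. 29·t ≡ 7 − 27 ≡ 14 (mod 17). Since 29^(−1) ≡ 10 (mod 17) (29 ≡ 12 (mod 17)), t ≡ 10·14 ≡ 4 (mod 17). So x ≡ 27 + 29·4 = 143 (mod 493).
  Combine with x ≡ 34 (mod 60): write x = 143 + 493·t and require 143 + 493·t ≡ 34 (mod 60), i.e. 493·t ≡ 34 − 143 ≡ 11 (mod 60). Since 493^(−1) ≡ 37 (mod 60) (493 ≡ 13 (mod 60)), t ≡ 37·11 ≡ 47 (mod 60). So x ≡ 143 + 493·47 = 23314 (mod 29580).
Unique solution in [0, 29580): x = 23314.

Final answer: x ≡ 23314 (mod 29580); the representative in [0, 29580) is 23314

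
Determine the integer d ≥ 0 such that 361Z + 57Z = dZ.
In the PID Z, (a, b) is generated by gcd(a, b). Compute gcd(361, 57) with the extended Euclidean algorithm, tracking rows (r, s, t) with s·361 + t·57 = r:
  row A: (361, 1, 0)   [1·361 + 0·57 = 361]
  row B: (57, 0, 1)   [0·361 + 1·57 = 57]
  361 = 6·57 + 19   → row C = row A − 6·row B = (19, 1, −6)   [check: 1·361 − 6·57 = 19]
  57 = 3·19 + 0   → remainder 0, stop. gcd = 19 (last nonzero row C).
So gcd(361, 57) = 19, with Bézout identity 1·361 − 6·57 = 19. Containment (⊇): the Bézout identity exhibits 19 as an element of (361, 57), giving (19) ⊆ (361, 57). Containment (⊆): since 19 | 361 and 19 | 57 (361 = 19·19, 57 = 19·3), every Z-linear combination of 361 and 57 is divisible by 19, so (361, 57) ⊆ (19). Therefore (361, 57) = (19), d = 19.

Final answer: (361, 57) = (19); d = 19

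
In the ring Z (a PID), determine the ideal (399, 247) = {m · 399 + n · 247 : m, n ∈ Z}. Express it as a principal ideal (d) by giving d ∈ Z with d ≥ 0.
(399, 247) = (19); d = 19

In the PID Z, (a, b) is generated by gcd(a, b). Compute gcd(399, 247) with the extended Euclidean algorithm, tracking rows (r, s, t) with s·399 + t·247 = r:
  row A: (399, 1, 0)   [1·399 + 0·247 = 399]
  row B: (247, 0, 1)   [0·399 + 1·247 = 247]
  399 = 1·247 + 152   → row C = row A − 1·row B = (152, 1, −1)   [check: 1·399 − 1·247 = 152]
  247 = 1·152 + 95   → row D = row B − 1·row C = (95, −1, 2)   [check: −1·399 + 2·247 = 95]
  152 = 1·95 + 57   → row E = row C − 1·row D = (57, 2, −3)   [check: 2·399 − 3·247 = 57]
  95 = 1·57 + 38   → row F = row D − 1·row E = (38, −3, 5)   [check: −3·399 + 5·247 = 38]
  57 = 1·38 + 19   → row G = row E − 1·row F = (19, 5, −8)   [check: 5·399 − 8·247 = 19]
  38 = 2·19 + 0   → remainder 0, stop. gcd = 19 (last nonzero row G).
So gcd(399, 247) = 19, with Bézout identity 5·399 − 8·247 = 19. Containment (⊇): the Bézout identity exhibits 19 as an element of (399, 247), giving (19) ⊆ (399, 247). Containment (⊆): since 19 | 399 and 19 | 247 (399 = 19·21, 247 = 19·13), every Z-linear combination of 399 and 247 is divisible by 19, so (399, 247) ⊆ (19). Therefore (399, 247) = (19), d = 19.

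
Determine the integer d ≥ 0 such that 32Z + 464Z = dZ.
In the PID Z, (a, b) is generated by gcd(a, b). Compute gcd(464, 32) with the extended Euclidean algorithm, tracking rows (r, s, t) with s·464 + t·32 = r:
  row A: (464, 1, 0)   [1·464 + 0·32 = 464]
  row B: (32, 0, 1)   [0·464 + 1·32 = 32]
  464 = 14·32 + 16   → row C = row A − 14·row B = (16, 1, −14)   [check: 1·464 − 14·32 = 16]
  32 = 2·16 + 0   → remainder 0, stop. gcd = 16 (last nonzero row C).
So gcd(32, 464) = 16, with Bézout identity 1·464 − 14·32 = 16. Containment (⊇): the Bézout identity exhibits 16 as an element of (32, 464), giving (16) ⊆ (32, 464). Containment (⊆): since 16 | 32 and 16 | 464 (32 = 16·2, 464 = 16·29), every Z-linear combination of 32 and 464 is divisible by 16, so (32, 464) ⊆ (16). Therefore (32, 464) = (16), d = 16.

Final answer: (32, 464) = (16); d = 16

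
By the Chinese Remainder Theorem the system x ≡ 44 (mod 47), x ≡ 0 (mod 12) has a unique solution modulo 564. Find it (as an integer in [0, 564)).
The moduli 47, 12 are pairwise coprime, so by the CRT there is a unique solution mod 47·12 = 564.
Solve by successive substitution. Start with x ≡ 44 (mod 47).
  Combine with x ≡ 0 (mod 12): write x = 44 + 47·t and require 44 + 47·t ≡ 0 (mod 12), i.e. 47·t ≡ 0 − 44 ≡ 4 (mod 12). Since 47^(−1) ≡ 11 (mod 12) (47 ≡ 11 (mod 12)), t ≡ 11·4 ≡ 8 (mod 12). So x ≡ 44 + 47·8 = 420 (mod 564).
Unique solution in [0, 564): x = 420.

Final answer: x ≡ 420 (mod 564); the representative in [0, 564) is 420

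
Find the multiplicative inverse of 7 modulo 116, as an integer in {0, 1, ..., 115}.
Apply the extended Euclidean algorithm to (116, 7), tracking rows (r, s, t) with s·116 + t·7 = r. Each division r_prev = q·r_cur + r_new produces the new row as (previous row) − q·(current row):
  row A: (116, 1, 0)   [1·116 + 0·7 = 116]
  row B: (7, 0, 1)   [0·116 + 1·7 = 7]
  116 = 16·7 + 4   → row C = row A − 16·row B = (4, 1, −16)   [check: 1·116 − 16·7 = 4]
  7 = 1·4 + 3   → row D = row B − 1·row C = (3, −1, 17)   [check: −1·116 + 17·7 = 3]
  4 = 1·3 + 1   → row E = row C − 1·row D = (1, 2, −33)   [check: 2·116 − 33·7 = 1]
  3 = 3·1 + 0   → remainder 0, stop. gcd = 1 (last nonzero row E).
The gcd is 1, so 7 is invertible mod 116. The last nonzero row gives 2·116 − 33·7 = 1, so t = −33. So 7^(−1) ≡ −33 ≡ 83 (mod 116). Verify: 7 · 83 = 581 ≡ 1 (mod 116). ✓

Final answer: 7^(−1) ≡ 83 (mod 116)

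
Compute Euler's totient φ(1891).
φ is multiplicative, with φ(p^e) = p^e − p^(e−1). Factorise 1891 = 31 · 61. Then
  φ(1891) = (31 − 1) · (61 − 1) = 30 · 60 = 1800.

Final answer: φ(1891) = 1800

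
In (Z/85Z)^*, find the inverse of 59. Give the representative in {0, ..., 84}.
Apply the extended Euclidean algorithm to (85, 59), tracking rows (r, s, t) with s·85 + t·59 = r. Each division r_prev = q·r_cur + r_new produces the new row as (previous row) − q·(current row):
  row A: (85, 1, 0)   [1·85 + 0·59 = 85]
  row B: (59, 0, 1)   [0·85 + 1·59 = 59]
  85 = 1·59 + 26   → row C = row A − 1·row B = (26, 1, −1)   [check: 1·85 − 1·59 = 26]
  59 = 2·26 + 7   → row D = row B − 2·row C = (7, −2, 3)   [check: −2·85 + 3·59 = 7]
  26 = 3·7 + 5   → row E = row C − 3·row D = (5, 7, −10)   [check: 7·85 − 10·59 = 5]
  7 = 1·5 + 2   → row F = row D − 1·row E = (2, −9, 13)   [check: −9·85 + 13·59 = 2]
  5 = 2·2 + 1   → row G = row E − 2·row F = (1, 25, −36)   [check: 25·85 − 36·59 = 1]
  2 = 2·1 + 0   → remainder 0, stop. gcd = 1 (last nonzero row G).
The gcd is 1, so 59 is invertible mod 85. The last nonzero row gives 25·85 − 36·59 = 1, so t = −36. So 59^(−1) ≡ −36 ≡ 49 (mod 85). Verify: 59 · 49 = 2891 ≡ 1 (mod 85). ✓

Final answer: 59^(−1) ≡ 49 (mod 85)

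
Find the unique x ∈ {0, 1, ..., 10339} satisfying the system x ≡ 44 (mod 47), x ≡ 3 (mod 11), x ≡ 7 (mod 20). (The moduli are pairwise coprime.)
The moduli 47, 11, 20 are pairwise coprime, so by the CRT there is a unique solution mod 47·11·20 = 10340.
Solve by successive substitution. Start with x ≡ 44 (mod 47).
  Combine with x ≡ 3 (mod 11): write x = 44 + 47·t and require 44 + 47·t ≡ 3 (mod 11), i.e. 47·t ≡ 3 − 44 ≡ 3 (mod 11). Since 47^(−1) ≡ 4 (mod 11) (47 ≡ 3 (mod 11)), t ≡ 4·3 ≡ 1 (mod 11). So x ≡ 44 + 47·1 = 91 (mod 517).
  Combine with x ≡ 7 (mod 20): write x = 91 + 517·t and require 91 + 517·t ≡ 7 (mod 20), i.e. 517·t ≡ 7 − 91 ≡ 16 (mod 20). Since 517^(−1) ≡ 13 (mod 20) (517 ≡ 17 (mod 20)), t ≡ 13·16 ≡ 8 (mod 20). So x ≡ 91 + 517·8 = 4227 (mod 10340).
Unique solution in [0, 10340): x = 4227.

Final answer: x ≡ 4227 (mod 10340); the representative in [0, 10340) is 4227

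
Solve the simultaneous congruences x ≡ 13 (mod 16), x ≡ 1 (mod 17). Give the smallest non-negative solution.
x ≡ 205 (mod 272); the representative in [0, 272) is 205

The moduli 16, 17 are pairwise coprime, so by the CRT there is a unique solution mod 16·17 = 272.
Solve by successive substitution. Start with x ≡ 13 (mod 16).
  Combine with x ≡ 1 (mod 17): write x = 13 + 16·t and require 13 + 16·t ≡ 1 (mod 17), i.e. 16·t ≡ 1 − 13 ≡ 5 (mod 17). Since 16^(−1) ≡ 16 (mod 17), t ≡ 16·5 ≡ 12 (mod 17). So x ≡ 13 + 16·12 = 205 (mod 272).
Unique solution in [0, 272): x = 205.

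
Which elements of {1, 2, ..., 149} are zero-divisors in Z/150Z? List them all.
An element a ∈ Z/150Z (with a ≠ 0) is a zero-divisor iff gcd(a, 150) > 1 (because a is a unit precisely when gcd(a, n) = 1, and in Z/nZ every nonzero, non-unit element is a zero-divisor). Scan a = 1, ..., 149 and keep those with gcd(a, 150) > 1:
  gcd(2, 150) = 2, gcd(3, 150) = 3, gcd(4, 150) = 2, gcd(5, 150) = 5, gcd(6, 150) = 6, gcd(8, 150) = 2, gcd(9, 150) = 3, gcd(10, 150) = 10, gcd(12, 150) = 6, gcd(14, 150) = 2, gcd(15, 150) = 15, gcd(16, 150) = 2, gcd(18, 150) = 6, gcd(20, 150) = 10, gcd(21, 150) = 3, gcd(22, 150) = 2, gcd(24, 150) = 6, gcd(25, 150) = 25, gcd(26, 150) = 2, gcd(27, 150) = 3, gcd(28, 150) = 2, gcd(30, 150) = 30, gcd(32, 150) = 2, gcd(33, 150) = 3, gcd(34, 150) = 2, gcd(35, 150) = 5, gcd(36, 150) = 6, gcd(38, 150) = 2, gcd(39, 150) = 3, gcd(40, 150) = 10, gcd(42, 150) = 6, gcd(44, 150) = 2, gcd(45, 150) = 15, gcd(46, 150) = 2, gcd(48, 150) = 6, gcd(50, 150) = 50, gcd(51, 150) = 3, gcd(52, 150) = 2, gcd(54, 150) = 6, gcd(55, 150) = 5, gcd(56, 150) = 2, gcd(57, 150) = 3, gcd(58, 150) = 2, gcd(60, 150) = 30, gcd(62, 150) = 2, gcd(63, 150) = 3, gcd(64, 150) = 2, gcd(65, 150) = 5, gcd(66, 150) = 6, gcd(68, 150) = 2, gcd(69, 150) = 3, gcd(70, 150) = 10, gcd(72, 150) = 6, gcd(74, 150) = 2, gcd(75, 150) = 75, gcd(76, 150) = 2, gcd(78, 150) = 6, gcd(80, 150) = 10, gcd(81, 150) = 3, gcd(82, 150) = 2, gcd(84, 150) = 6, gcd(85, 150) = 5, gcd(86, 150) = 2, gcd(87, 150) = 3, gcd(88, 150) = 2, gcd(90, 150) = 30, gcd(92, 150) = 2, gcd(93, 150) = 3, gcd(94, 150) = 2, gcd(95, 150) = 5, gcd(96, 150) = 6, gcd(98, 150) = 2, gcd(99, 150) = 3, gcd(100, 150) = 50, gcd(102, 150) = 6, gcd(104, 150) = 2, gcd(105, 150) = 15, gcd(106, 150) = 2, gcd(108, 150) = 6, gcd(110, 150) = 10, gcd(111, 150) = 3, gcd(112, 150) = 2, gcd(114, 150) = 6, gcd(115, 150) = 5, gcd(116, 150) = 2, gcd(117, 150) = 3, gcd(118, 150) = 2, gcd(120, 150) = 30, gcd(122, 150) = 2, gcd(123, 150) = 3, gcd(124, 150) = 2, gcd(125, 150) = 25, gcd(126, 150) = 6, gcd(128, 150) = 2, gcd(129, 150) = 3, gcd(130, 150) = 10, gcd(132, 150) = 6, gcd(134, 150) = 2, gcd(135, 150) = 15, gcd(136, 150) = 2, gcd(138, 150) = 6, gcd(140, 150) = 10, gcd(141, 150) = 3, gcd(142, 150) = 2, gcd(144, 150) = 6, gcd(145, 150) = 5, gcd(146, 150) = 2, gcd(147, 150) = 3, gcd(148, 150) = 2.
All other a ∈ {1, ..., 149} have gcd(a, 150) = 1 and are units. So the nonzero zero-divisors are exactly the 109 values of a appearing in this scan.

Final answer: nonzero zero-divisors of Z/150Z = {2, 3, 4, 5, 6, 8, 9, 10, 12, 14, 15, 16, 18, 20, 21, 22, 24, 25, 26, 27, 28, 30, 32, 33, 34, 35, 36, 38, 39, 40, 42, 44, 45, 46, 48, 50, 51, 52, 54, 55, 56, 57, 58, 60, 62, 63, 64, 65, 66, 68, 69, 70, 72, 74, 75, 76, 78, 80, 81, 82, 84, 85, 86, 87, 88, 90, 92, 93, 94, 95, 96, 98, 99, 100, 102, 104, 105, 106, 108, 110, 111, 112, 114, 115, 116, 117, 118, 120, 122, 123, 124, 125, 126, 128, 129, 130, 132, 134, 135, 136, 138, 140, 141, 142, 144, 145, 146, 147, 148}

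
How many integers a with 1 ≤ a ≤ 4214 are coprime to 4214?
The number of a ∈ {1, ..., 4214} with gcd(a, 4214) = 1 is by definition Euler's totient φ(4214). φ is multiplicative, with φ(p^e) = p^e − p^(e−1). Factorise 4214 = 2 · 7^2 · 43. Then
  φ(4214) = (2 − 1) · (7^2 − 7^1) · (43 − 1) = 1 · 42 · 42 = 1764.
So there are 1764 such integers.

Final answer: 1764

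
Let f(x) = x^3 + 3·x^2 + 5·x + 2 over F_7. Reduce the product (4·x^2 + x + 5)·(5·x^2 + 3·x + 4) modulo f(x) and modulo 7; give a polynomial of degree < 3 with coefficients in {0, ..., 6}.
Multiply as integer polynomials: a · b = 20·x^4 + 17·x^3 + 44·x^2 + 19·x + 20. Reducing coefficients mod 7: a · b ≡ 6·x^4 + 3·x^3 + 2·x^2 + 5·x + 6. Now divide by f(x) = x^3 + 3·x^2 + 5·x + 2 in F_7[x], eliminating the leading term at each step:
  leading term 6·x^4: subtract (6·x)·f(x) = 6·x^4 + 4·x^3 + 2·x^2 + 5·x, leaving 6·x^3 + 6 (coefficients mod 7)
  leading term 6·x^3: subtract (6)·f(x) = 6·x^3 + 4·x^2 + 2·x + 5, leaving 3·x^2 + 5·x + 1 (coefficients mod 7)
The degree is now < 3, so this is the remainder. Hence a · b ≡ 3·x^2 + 5·x + 1 in F_7[x]/(f).

Final answer: a · b ≡ 3·x^2 + 5·x + 1 (mod f(x))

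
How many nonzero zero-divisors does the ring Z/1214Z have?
In Z/1214Z each nonzero element is either a unit (gcd with 1214 is 1) or a zero-divisor (gcd > 1). The number of units is φ(1214): factorise 1214 = 2 · 607, so φ(1214) = (2 − 1) · (607 − 1) = 1 · 606 = 606. The nonzero elements number 1214 − 1 = 1213. Hence the nonzero zero-divisors number 1213 − 606 = 607.

Final answer: Z/1214Z has 607 nonzero zero-divisors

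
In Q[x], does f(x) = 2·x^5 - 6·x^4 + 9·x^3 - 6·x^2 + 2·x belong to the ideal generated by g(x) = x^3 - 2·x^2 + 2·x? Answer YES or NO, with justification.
YES

In Q[x] the ideal (g) consists of all multiples of g, so f ∈ (g) iff g | f, i.e. iff the remainder of f on division by g is 0. Divide f by g (g is monic, so eliminate the leading term of the running remainder at each step):
  leading term 2·x^5: subtract (2·x^2)·g(x) = 2·x^5 - 4·x^4 + 4·x^3, leaving -2·x^4 + 5·x^3 - 6·x^2 + 2·x
  leading term -2·x^4: subtract (-2·x)·g(x) = -2·x^4 + 4·x^3 - 4·x^2, leaving x^3 - 2·x^2 + 2·x
  leading term x^3: subtract (1)·g(x) = x^3 - 2·x^2 + 2·x, leaving 0
The remainder is 0, so f(x) = g(x) · h(x) with h(x) = 2·x^2 - 2·x + 1. Hence g | f, i.e. f ∈ (g).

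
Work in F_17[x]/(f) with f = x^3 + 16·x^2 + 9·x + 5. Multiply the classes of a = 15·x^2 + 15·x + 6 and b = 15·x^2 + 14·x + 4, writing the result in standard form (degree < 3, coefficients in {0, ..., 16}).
Multiply as integer polynomials: a · b = 225·x^4 + 435·x^3 + 360·x^2 + 144·x + 24. Reducing coefficients mod 17: a · b ≡ 4·x^4 + 10·x^3 + 3·x^2 + 8·x + 7. Now divide by f(x) = x^3 + 16·x^2 + 9·x + 5 in F_17[x], eliminating the leading term at each step:
  leading term 4·x^4: subtract (4·x)·f(x) = 4·x^4 + 13·x^3 + 2·x^2 + 3·x, leaving 14·x^3 + x^2 + 5·x + 7 (coefficients mod 17)
  leading term 14·x^3: subtract (14)·f(x) = 14·x^3 + 3·x^2 + 7·x + 2, leaving 15·x^2 + 15·x + 5 (coefficients mod 17)
The degree is now < 3, so this is the remainder. Hence a · b ≡ 15·x^2 + 15·x + 5 in F_17[x]/(f).

Final answer: a · b ≡ 15·x^2 + 15·x + 5 (mod f(x))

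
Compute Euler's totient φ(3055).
φ is multiplicative, with φ(p^e) = p^e − p^(e−1). Factorise 3055 = 5 · 13 · 47. Then
  φ(3055) = (5 − 1) · (13 − 1) · (47 − 1) = 4 · 12 · 46 = 2208.

Final answer: φ(3055) = 2208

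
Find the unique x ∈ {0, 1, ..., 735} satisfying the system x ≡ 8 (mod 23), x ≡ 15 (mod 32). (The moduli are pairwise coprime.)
x ≡ 399 (mod 736); the representative in [0, 736) is 399

The moduli 23, 32 are pairwise coprime, so by the CRT there is a unique solution mod 23·32 = 736.
Solve by successive substitution. Start with x ≡ 8 (mod 23).
  Combine with x ≡ 15 (mod 32): write x = 8 + 23·t and require 8 + 23·t ≡ 15 (mod 32), i.e. 23·t ≡ 15 − 8 ≡ 7 (mod 32). Since 23^(−1) ≡ 7 (mod 32), t ≡ 7·7 ≡ 17 (mod 32). So x ≡ 8 + 23·17 = 399 (mod 736).
Unique solution in [0, 736): x = 399.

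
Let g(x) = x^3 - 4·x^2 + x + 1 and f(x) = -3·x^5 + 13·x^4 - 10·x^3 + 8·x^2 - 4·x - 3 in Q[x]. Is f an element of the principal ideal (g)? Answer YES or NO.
In Q[x] the ideal (g) consists of all multiples of g, so f ∈ (g) iff g | f, i.e. iff the remainder of f on division by g is 0. Divide f by g (g is monic, so eliminate the leading term of the running remainder at each step):
  leading term -3·x^5: subtract (-3·x^2)·g(x) = -3·x^5 + 12·x^4 - 3·x^3 - 3·x^2, leaving x^4 - 7·x^3 + 11·x^2 - 4·x - 3
  leading term x^4: subtract (x)·g(x) = x^4 - 4·x^3 + x^2 + x, leaving -3·x^3 + 10·x^2 - 5·x - 3
  leading term -3·x^3: subtract (-3)·g(x) = -3·x^3 + 12·x^2 - 3·x - 3, leaving -2·x^2 - 2·x
The remainder r(x) = -2·x^2 - 2·x ≠ 0 (and deg r < deg g), so g ∤ f, i.e. f ∉ (g).

Final answer: NO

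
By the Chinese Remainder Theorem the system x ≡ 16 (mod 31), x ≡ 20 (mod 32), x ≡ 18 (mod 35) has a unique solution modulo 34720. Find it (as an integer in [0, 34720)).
x ≡ 27668 (mod 34720); the representative in [0, 34720) is 27668

The moduli 31, 32, 35 are pairwise coprime, so by the CRT there is a unique solution mod 31·32·35 = 34720.
Solve by successive substitution. Start with x ≡ 16 (mod 31).
  Combine with x ≡ 20 (mod 32): write x = 16 + 31·t and require 16 + 31·t ≡ 20 (mod 32), i.e. 31·t ≡ 20 − 16 ≡ 4 (mod 32). Since 31^(−1) ≡ 31 (mod 32), t ≡ 31·4 ≡ 28 (mod 32). So x ≡ 16 + 31·28 = 884 (mod 992).
  Combine with x ≡ 18 (mod 35): write x = 884 + 992·t and require 884 + 992·t ≡ 18 (mod 35), i.e. 992·t ≡ 18 − 884 ≡ 9 (mod 35). Since 992^(−1) ≡ 3 (mod 35) (992 ≡ 12 (mod 35)), t ≡ 3·9 ≡ 27 (mod 35). So x ≡ 884 + 992·27 = 27668 (mod 34720).
Unique solution in [0, 34720): x = 27668.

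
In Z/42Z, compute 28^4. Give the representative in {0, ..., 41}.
Use repeated squaring. Binary(4) = 100. Walk through the bits of the exponent 4 left-to-right: at each bit after the leading one, square the running value, then multiply by 28 if the bit is 1 (always reducing mod 42):
  bit 1 = 1 (leading): start with 28.
  bit 2 = 0: square 28^2 = 784 ≡ 28 (mod 42).
  bit 3 = 0: square 28^2 = 784 ≡ 28 (mod 42).
Final value: 28^4 ≡ 28 (mod 42).

Final answer: 28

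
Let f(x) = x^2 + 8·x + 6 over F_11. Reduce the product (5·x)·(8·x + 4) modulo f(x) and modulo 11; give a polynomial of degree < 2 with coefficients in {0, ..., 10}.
Multiply as integer polynomials: a · b = 40·x^2 + 20·x. Reducing coefficients mod 11: a · b ≡ 7·x^2 + 9·x. Now divide by f(x) = x^2 + 8·x + 6 in F_11[x], eliminating the leading term at each step:
  leading term 7·x^2: subtract (7)·f(x) = 7·x^2 + x + 9, leaving 8·x + 2 (coefficients mod 11)
The degree is now < 2, so this is the remainder. Hence a · b ≡ 8·x + 2 in F_11[x]/(f).

Final answer: a · b ≡ 8·x + 2 (mod f(x))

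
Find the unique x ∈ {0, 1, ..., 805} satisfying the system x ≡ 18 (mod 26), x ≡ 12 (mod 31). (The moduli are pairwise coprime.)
x ≡ 694 (mod 806); the representative in [0, 806) is 694

The moduli 26, 31 are pairwise coprime, so by the CRT there is a unique solution mod 26·31 = 806.
Solve by successive substitution. Start with x ≡ 18 (mod 26).
  Combine with x ≡ 12 (mod 31): write x = 18 + 26·t and require 18 + 26·t ≡ 12 (mod 31), i.e. 26·t ≡ 12 − 18 ≡ 25 (mod 31). Since 26^(−1) ≡ 6 (mod 31), t ≡ 6·25 ≡ 26 (mod 31). So x ≡ 18 + 26·26 = 694 (mod 806).
Unique solution in [0, 806): x = 694.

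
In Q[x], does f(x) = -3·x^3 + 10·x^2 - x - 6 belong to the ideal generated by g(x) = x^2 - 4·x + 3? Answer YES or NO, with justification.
YES

In Q[x] the ideal (g) consists of all multiples of g, so f ∈ (g) iff g | f, i.e. iff the remainder of f on division by g is 0. Divide f by g (g is monic, so eliminate the leading term of the running remainder at each step):
  leading term -3·x^3: subtract (-3·x)·g(x) = -3·x^3 + 12·x^2 - 9·x, leaving -2·x^2 + 8·x - 6
  leading term -2·x^2: subtract (-2)·g(x) = -2·x^2 + 8·x - 6, leaving 0
The remainder is 0, so f(x) = g(x) · h(x) with h(x) = -3·x - 2. Hence g | f, i.e. f ∈ (g).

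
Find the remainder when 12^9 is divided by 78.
Use repeated squaring. Binary(9) = 1001. Walk through the bits of the exponent 9 left-to-right: at each bit after the leading one, square the running value, then multiply by 12 if the bit is 1 (always reducing mod 78):
  bit 1 = 1 (leading): start with 12.
  bit 2 = 0: square 12^2 = 144 ≡ 66 (mod 78).
  bit 3 = 0: square 66^2 = 4356 ≡ 66 (mod 78).
  bit 4 = 1: square 66^2 = 4356 ≡ 66; bit is 1, so multiply 66·12 = 792 ≡ 12 (mod 78).
Final value: 12^9 ≡ 12 (mod 78).

Final answer: 12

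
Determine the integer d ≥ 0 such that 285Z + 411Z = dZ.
(285, 411) = (3); d = 3

In the PID Z, (a, b) is generated by gcd(a, b). Compute gcd(411, 285) with the extended Euclidean algorithm, tracking rows (r, s, t) with s·411 + t·285 = r:
  row A: (411, 1, 0)   [1·411 + 0·285 = 411]
  row B: (285, 0, 1)   [0·411 + 1·285 = 285]
  411 = 1·285 + 126   → row C = row A − 1·row B = (126, 1, −1)   [check: 1·411 − 1·285 = 126]
  285 = 2·126 + 33   → row D = row B − 2·row C = (33, −2, 3)   [check: −2·411 + 3·285 = 33]
  126 = 3·33 + 27   → row E = row C − 3·row D = (27, 7, −10)   [check: 7·411 − 10·285 = 27]
  33 = 1·27 + 6   → row F = row D − 1·row E = (6, −9, 13)   [check: −9·411 + 13·285 = 6]
  27 = 4·6 + 3   → row G = row E − 4·row F = (3, 43, −62)   [check: 43·411 − 62·285 = 3]
  6 = 2·3 + 0   → remainder 0, stop. gcd = 3 (last nonzero row G).
So gcd(285, 411) = 3, with Bézout identity 43·411 − 62·285 = 3. Containment (⊇): the Bézout identity exhibits 3 as an element of (285, 411), giving (3) ⊆ (285, 411). Containment (⊆): since 3 | 285 and 3 | 411 (285 = 3·95, 411 = 3·137), every Z-linear combination of 285 and 411 is divisible by 3, so (285, 411) ⊆ (3). Therefore (285, 411) = (3), d = 3.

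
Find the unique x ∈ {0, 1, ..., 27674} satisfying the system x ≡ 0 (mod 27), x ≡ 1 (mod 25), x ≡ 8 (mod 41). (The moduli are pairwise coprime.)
The moduli 27, 25, 41 are pairwise coprime, so by the CRT there is a unique solution mod 27·25·41 = 27675.
Solve by successive substitution. Start with x ≡ 0 (mod 27).
  Combine with x ≡ 1 (mod 25): write x = 27·t and require 27·t ≡ 1 (mod 25). Since 27^(−1) ≡ 13 (mod 25) (27 ≡ 2 (mod 25)), t ≡ 13·1 ≡ 13 (mod 25). So x ≡ 27·13 = 351 (mod 675).
  Combine with x ≡ 8 (mod 41): write x = 351 + 675·t and require 351 + 675·t ≡ 8 (mod 41), i.e. 675·t ≡ 8 − 351 ≡ 26 (mod 41). Since 675^(−1) ≡ 13 (mod 41) (675 ≡ 19 (mod 41)), t ≡ 13·26 ≡ 10 (mod 41). So x ≡ 351 + 675·10 = 7101 (mod 27675).
Unique solution in [0, 27675): x = 7101.

Final answer: x ≡ 7101 (mod 27675); the representative in [0, 27675) is 7101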